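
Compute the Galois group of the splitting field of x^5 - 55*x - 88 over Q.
The polynomial f is an irreducible quintic over Q, so G = Gal(f/Q) is a transitive subgroup of S_5: one of C_5 (5T1, order 5), D_5 (5T2, order 10), F_20 (5T3, order 20), A_5 (5T4, order 60) or S_5 (5T5, order 120). The discriminant of f is 58564000000 = 242000^2, a perfect square, so G is contained in A_5. The transitive groups of degree 5 contained in A_5 are: C_5 (5T1, order 5), D_5 (5T2, order 10), A_5 (5T4, order 60). By Dedekind's theorem, for a prime p not dividing disc(f) the degrees of the irreducible factors of f mod p form the cycle type of an element of G. Factoring f modulo the 3 such primes p <= 13 (skipping 2, 5, 11, which divide the discriminant), each new pattern first appears at: mod 3: f = (x^5 + 2x + 2), pattern 5; mod 13: f = (x + 5)(x + 7)(x^3 + x^2 + 5x + 9), pattern 3+1+1. No other pattern occurs in this range, so the set of observed cycle types is {5, 3+1+1}. Among the candidates above, the only group containing elements of all these cycle types is A_5 (5T4) — each of C_5 (5T1), D_5 (5T2) lacks at least one of them. Hence G = A_5 (5T4), of order 60.

A_5 (order 60)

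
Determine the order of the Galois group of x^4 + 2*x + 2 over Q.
24

The degree of the splitting field over Q equals the order of the Galois group, so first determine the group. The polynomial is an irreducible quartic over Q and its discriminant is 1616, which is not a perfect square, so the Galois group is not contained in A_4. The resolvent cubic y^3 - 8*y - 4 is irreducible over Q. An irreducible resolvent with non-square discriminant gives S_4. The Galois group S_4 (4T5) has order 24, so the splitting field has degree 24 over Q.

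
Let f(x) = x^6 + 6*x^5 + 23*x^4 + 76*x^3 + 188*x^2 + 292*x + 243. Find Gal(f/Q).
The polynomial f is an irreducible sextic over Q, so G = Gal(f/Q) is one of the 16 transitive subgroups 6T1, ..., 6T16 of S_6. The discriminant of f is -347502390485056, which is not a perfect square, so G is not contained in A_6. The transitive groups of degree 6 not contained in A_6 are: C_6 (6T1, order 6), S_3 (6T2, order 6), D_6 (6T3, order 12), C_3 x S_3 (6T5, order 18), A_4 x C_2 (6T6, order 24), S_4 (6T8, order 24), S_3 x S_3 (6T9, order 36), S_4 x C_2 (6T11, order 48), (S_3 x S_3) : C_2 (6T13, order 72), PGL(2,5) (6T14, order 120), S_6 (6T16, order 720). By Dedekind's theorem, for a prime p not dividing disc(f) the degrees of the irreducible factors of f mod p form the cycle type of an element of G. Factoring f modulo the 17 such primes p <= 67 (skipping 2, 31, which divide the discriminant), each new pattern first appears at: mod 3: f = (x)(x + 1)(x^4 + 2x^3 + x + 1), pattern 4+1+1; mod 5: f = (x^3 + 2x + 1)(x^3 + x^2 + x + 3), pattern 3+3; mod 7: f = (x^6 + 6x^5 + 2x^4 + 6x^3 + 6x^2 + 5x + 5), pattern 6; mod 11: f = (x^2 + 5x + 1)(x^2 + 5x + 7)(x^2 + 7x + 8), pattern 2+2+2; mod 13: f = (x^2 + 6)(x^4 + 6x^3 + 4x^2 + x + 8), pattern 4+2; mod 37: f = (x + 20)(x + 30)(x^2 + 6x + 1)(x^2 + 24x + 35), pattern 2+2+1+1; mod 47: f = (x + 3)(x + 18)(x + 36)(x + 40)(x^2 + 3x + 26), pattern 2+1+1+1+1. No other pattern occurs in this range, so the set of observed cycle types is {4+1+1, 3+3, 6, 2+2+2, 4+2, 2+2+1+1, 2+1+1+1+1}. The candidates containing elements of all these cycle types are S_4 x C_2 (6T11) of order 48, S_6 (6T16) of order 720; the others are excluded. The observed types are precisely the cycle types that occur in S_4 x C_2 (6T11) (apart from the identity). Each of the other remaining candidates has further cycle types, and by the Chebotarev density theorem the matching factorization patterns would occur for a proportion of primes equal to their share of the group: S_6 (6T16) additionally contains elements of type 5+1, 3+2+1, 3+1+1+1 (304 of its 720 elements, about 42% of primes). None of the 17 primes tested shows any such pattern (for each of these groups the chance of that is below 10^-4), which rules them out. Hence G = S_4 x C_2 (6T11), of order 48.

6T11: S_4 x C_2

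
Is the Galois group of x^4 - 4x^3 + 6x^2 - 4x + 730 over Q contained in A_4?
Yes

The polynomial is irreducible of degree 4 over Q. Its discriminant is 99179645184 = 314928^2, a perfect square. A Galois group lies in the alternating group exactly when the discriminant is a square in Q, so the Galois group (V_4) is contained in A_4.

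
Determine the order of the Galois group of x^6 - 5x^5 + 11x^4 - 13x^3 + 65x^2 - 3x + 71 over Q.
The degree of the splitting field over Q equals the order of the Galois group, so first determine the group. The polynomial f is an irreducible sextic over Q, so G = Gal(f/Q) is one of the 16 transitive subgroups 6T1, ..., 6T16 of S_6. The discriminant of f is -423386583897823, which is not a perfect square, so G is not contained in A_6. The transitive groups of degree 6 not contained in A_6 are: C_6 (6T1, order 6), S_3 (6T2, order 6), D_6 (6T3, order 12), C_3 x S_3 (6T5, order 18), A_4 x C_2 (6T6, order 24), S_4 (6T8, order 24), S_3 x S_3 (6T9, order 36), S_4 x C_2 (6T11, order 48), (S_3 x S_3) : C_2 (6T13, order 72), PGL(2,5) (6T14, order 120), S_6 (6T16, order 720). By Dedekind's theorem, for a prime p not dividing disc(f) the degrees of the irreducible factors of f mod p form the cycle type of an element of G. Factoring f modulo the 37 such primes p <= 173 (skipping 7, 13, 29, which divide the discriminant), each new pattern first appears at: mod 2: f = (x^3 + x + 1)(x^3 + x^2 + 1), pattern 3+3; mod 3: f = (x^6 + x^5 + 2x^4 + 2x^3 + 2x^2 + 2), pattern 6; mod 41: f = (x^2 + 7x + 5)(x^2 + 34x + 24)(x^2 + 36x + 31), pattern 2+2+2; mod 43: f = (x + 14)(x + 19)(x + 26)(x + 32)(x + 35)(x + 41), pattern 1+1+1+1+1+1. No other pattern occurs in this range, so the set of observed cycle types is {3+3, 6, 2+2+2, 1+1+1+1+1+1}. The candidates containing elements of all these cycle types are C_6 (6T1) of order 6, D_6 (6T3) of order 12, C_3 x S_3 (6T5) of order 18, A_4 x C_2 (6T6) of order 24, S_3 x S_3 (6T9) of order 36, S_4 x C_2 (6T11) of order 48, (S_3 x S_3) : C_2 (6T13) of order 72, PGL(2,5) (6T14) of order 120, S_6 (6T16) of order 720; the others are excluded. The observed types are precisely the cycle types that occur in C_6 (6T1). Each of the other remaining candidates has further cycle types, and by the Chebotarev density theorem the matching factorization patterns would occur for a proportion of primes equal to their share of the group: D_6 (6T3) additionally contains elements of type 2+2+1+1 (3 of its 12 elements, about 25% of primes); C_3 x S_3 (6T5) additionally contains elements of type 3+1+1+1 (4 of its 18 elements, about 22% of primes); A_4 x C_2 (6T6) additionally contains elements of type 2+2+1+1, 2+1+1+1+1 (6 of its 24 elements, about 25% of primes); S_3 x S_3 (6T9) additionally contains elements of type 3+1+1+1, 2+2+1+1 (13 of its 36 elements, about 36% of primes); S_4 x C_2 (6T11) additionally contains elements of type 4+2, 4+1+1, 2+2+1+1, 2+1+1+1+1 (24 of its 48 elements, about 50% of primes); (S_3 x S_3) : C_2 (6T13) additionally contains elements of type 4+2, 3+2+1, 3+1+1+1, 2+2+1+1, 2+1+1+1+1 (49 of its 72 elements, about 68% of primes); PGL(2,5) (6T14) additionally contains elements of type 5+1, 4+1+1, 2+2+1+1 (69 of its 120 elements, about 58% of primes); S_6 (6T16) additionally contains elements of type 5+1, 4+2, 4+1+1, 3+2+1, 3+1+1+1, 2+2+1+1, 2+1+1+1+1 (544 of its 720 elements, about 76% of primes). None of the 37 primes tested shows any such pattern (for each of these groups the chance of that is below 10^-4), which rules them out. Hence G = C_6 (6T1), of order 6. The Galois group C_6 (6T1) has order 6, so the splitting field has degree 6 over Q.

6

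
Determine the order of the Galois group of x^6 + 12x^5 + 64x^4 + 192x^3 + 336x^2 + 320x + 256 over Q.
The degree of the splitting field over Q equals the order of the Galois group, so first determine the group. The polynomial f is an irreducible sextic over Q, so G = Gal(f/Q) is one of the 16 transitive subgroups 6T1, ..., 6T16 of S_6. The discriminant of f is -1849378557919232, which is not a perfect square, so G is not contained in A_6. The transitive groups of degree 6 not contained in A_6 are: C_6 (6T1, order 6), S_3 (6T2, order 6), D_6 (6T3, order 12), C_3 x S_3 (6T5, order 18), A_4 x C_2 (6T6, order 24), S_4 (6T8, order 24), S_3 x S_3 (6T9, order 36), S_4 x C_2 (6T11, order 48), (S_3 x S_3) : C_2 (6T13, order 72), PGL(2,5) (6T14, order 120), S_6 (6T16, order 720). By Dedekind's theorem, for a prime p not dividing disc(f) the degrees of the irreducible factors of f mod p form the cycle type of an element of G. Factoring f modulo the 29 such primes p <= 127 (skipping 2, 29, which divide the discriminant), each new pattern first appears at: mod 3: f = (x^3 + x^2 + 2x + 1)(x^3 + 2x^2 + 1), pattern 3+3; mod 5: f = (x^6 + 2x^5 + 4x^4 + 2x^3 + x^2 + 1), pattern 6; mod 7: f = (x + 1)(x + 3)(x^4 + x^3 + x^2 + 3x + 6), pattern 4+1+1; mod 17: f = (x + 9)(x + 12)(x^2 + 5)(x^2 + 8x + 4), pattern 2+2+1+1; mod 23: f = (x^2 + x + 8)(x^2 + 4x + 20)(x^2 + 7x + 20), pattern 2+2+2; mod 67: f = (x^2 + 4x + 60)(x^4 + 8x^3 + 39x^2 + 25x + 40), pattern 4+2; mod 127: f = (x + 9)(x + 49)(x + 82)(x + 122)(x^2 + 4x + 107), pattern 2+1+1+1+1. No other pattern occurs in this range, so the set of observed cycle types is {3+3, 6, 4+1+1, 2+2+1+1, 2+2+2, 4+2, 2+1+1+1+1}. The candidates containing elements of all these cycle types are S_4 x C_2 (6T11) of order 48, S_6 (6T16) of order 720; the others are excluded. The observed types are precisely the cycle types that occur in S_4 x C_2 (6T11) (apart from the identity). Each of the other remaining candidates has further cycle types, and by the Chebotarev density theorem the matching factorization patterns would occur for a proportion of primes equal to their share of the group: S_6 (6T16) additionally contains elements of type 5+1, 3+2+1, 3+1+1+1 (304 of its 720 elements, about 42% of primes). None of the 29 primes tested shows any such pattern (for each of these groups the chance of that is below 10^-4), which rules them out. Hence G = S_4 x C_2 (6T11), of order 48. The Galois group S_4 x C_2 (6T11) has order 48, so the splitting field has degree 48 over Q.

48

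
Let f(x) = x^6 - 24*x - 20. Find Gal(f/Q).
A_6 (order 360)

The polynomial f is an irreducible sextic over Q, so G = Gal(f/Q) is one of the 16 transitive subgroups 6T1, ..., 6T16 of S_6. The discriminant of f is 746496000000 = 864000^2, a perfect square, so G is contained in A_6. The transitive groups of degree 6 contained in A_6 are: A_4 (6T4, order 12), S_4 (6T7, order 24), (C_3 x C_3) : C_4 (6T10, order 36), PSL(2,5) (6T12, order 60), A_6 (6T15, order 360). By Dedekind's theorem, for a prime p not dividing disc(f) the degrees of the irreducible factors of f mod p form the cycle type of an element of G. Factoring f modulo the 6 such primes p <= 23 (skipping 2, 3, 5, which divide the discriminant), each new pattern first appears at: mod 7: f = (x + 4)(x^5 + 3x^4 + 2x^3 + 6x^2 + 4x + 2), pattern 5+1; mod 23: f = (x + 2)(x + 11)(x + 16)(x^3 + 17x^2 + 13x + 7), pattern 3+1+1+1. No other pattern occurs in this range, so the set of observed cycle types is {5+1, 3+1+1+1}. Among the candidates above, the only group containing elements of all these cycle types is A_6 (6T15) — each of A_4 (6T4), S_4 (6T7), (C_3 x C_3) : C_4 (6T10), PSL(2,5) (6T12) lacks at least one of them. Hence G = A_6 (6T15), of order 360.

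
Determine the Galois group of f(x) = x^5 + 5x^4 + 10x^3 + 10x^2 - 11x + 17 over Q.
The polynomial f is an irreducible quintic over Q, so G = Gal(f/Q) is a transitive subgroup of S_5: one of C_5 (5T1, order 5), D_5 (5T2, order 10), F_20 (5T3, order 20), A_5 (5T4, order 60) or S_5 (5T5, order 120). The discriminant of f is 3008364544, which is not a perfect square, so G is not contained in A_5. The transitive groups of degree 5 not contained in A_5 are: F_20 (5T3, order 20), S_5 (5T5, order 120). By Dedekind's theorem, for a prime p not dividing disc(f) the degrees of the irreducible factors of f mod p form the cycle type of an element of G. Factoring f modulo the 3 such primes p <= 7 (skipping 2, which divides the discriminant), each new pattern first appears at: mod 3: f = (x^5 + 2x^4 + x^3 + x^2 + x + 2), pattern 5; mod 7: f = (x^2 + 4x + 1)(x^3 + x^2 + 5x + 3), pattern 3+2. No other pattern occurs in this range, so the set of observed cycle types is {5, 3+2}. Among the candidates above, the only group containing elements of all these cycle types is S_5 (5T5) — F_20 (5T3) lacks at least one of them. Hence G = S_5 (5T5), of order 120.

S_5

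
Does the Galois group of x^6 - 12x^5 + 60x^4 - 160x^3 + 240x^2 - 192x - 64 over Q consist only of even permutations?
No

The polynomial is irreducible of degree 6 over Q. Its discriminant is 1603087953297408, which is not a perfect square. A Galois group lies in the alternating group exactly when the discriminant is a square in Q, so the Galois group (D_6) is not contained in A_6.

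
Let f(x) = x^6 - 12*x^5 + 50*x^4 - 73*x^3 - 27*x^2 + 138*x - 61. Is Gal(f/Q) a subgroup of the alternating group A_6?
The polynomial is irreducible of degree 6 over Q. Its discriminant is 30991489 = 5567^2, a perfect square. A Galois group lies in the alternating group exactly when the discriminant is a square in Q, so the Galois group (PSL(2,5)) is contained in A_6.

Yes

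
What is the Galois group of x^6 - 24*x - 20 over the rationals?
6T15: A_6

The polynomial f is an irreducible sextic over Q, so G = Gal(f/Q) is one of the 16 transitive subgroups 6T1, ..., 6T16 of S_6. The discriminant of f is 746496000000 = 864000^2, a perfect square, so G is contained in A_6. The transitive groups of degree 6 contained in A_6 are: A_4 (6T4, order 12), S_4 (6T7, order 24), (C_3 x C_3) : C_4 (6T10, order 36), PSL(2,5) (6T12, order 60), A_6 (6T15, order 360). By Dedekind's theorem, for a prime p not dividing disc(f) the degrees of the irreducible factors of f mod p form the cycle type of an element of G. Factoring f modulo the 6 such primes p <= 23 (skipping 2, 3, 5, which divide the discriminant), each new pattern first appears at: mod 7: f = (x + 4)(x^5 + 3x^4 + 2x^3 + 6x^2 + 4x + 2), pattern 5+1; mod 23: f = (x + 2)(x + 11)(x + 16)(x^3 + 17x^2 + 13x + 7), pattern 3+1+1+1. No other pattern occurs in this range, so the set of observed cycle types is {5+1, 3+1+1+1}. Among the candidates above, the only group containing elements of all these cycle types is A_6 (6T15) — each of A_4 (6T4), S_4 (6T7), (C_3 x C_3) : C_4 (6T10), PSL(2,5) (6T12) lacks at least one of them. Hence G = A_6 (6T15), of order 360.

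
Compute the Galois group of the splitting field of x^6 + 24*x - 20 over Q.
The polynomial f is an irreducible sextic over Q, so G = Gal(f/Q) is one of the 16 transitive subgroups 6T1, ..., 6T16 of S_6. The discriminant of f is 746496000000 = 864000^2, a perfect square, so G is contained in A_6. The transitive groups of degree 6 contained in A_6 are: A_4 (6T4, order 12), S_4 (6T7, order 24), (C_3 x C_3) : C_4 (6T10, order 36), PSL(2,5) (6T12, order 60), A_6 (6T15, order 360). By Dedekind's theorem, for a prime p not dividing disc(f) the degrees of the irreducible factors of f mod p form the cycle type of an element of G. Factoring f modulo the 6 such primes p <= 23 (skipping 2, 3, 5, which divide the discriminant), each new pattern first appears at: mod 7: f = (x + 3)(x^5 + 4x^4 + 2x^3 + x^2 + 4x + 5), pattern 5+1; mod 23: f = (x + 7)(x + 12)(x + 21)(x^3 + 6x^2 + 13x + 16), pattern 3+1+1+1. No other pattern occurs in this range, so the set of observed cycle types is {5+1, 3+1+1+1}. Among the candidates above, the only group containing elements of all these cycle types is A_6 (6T15) — each of A_4 (6T4), S_4 (6T7), (C_3 x C_3) : C_4 (6T10), PSL(2,5) (6T12) lacks at least one of them. Hence G = A_6 (6T15), of order 360.

A_6 (also written A6)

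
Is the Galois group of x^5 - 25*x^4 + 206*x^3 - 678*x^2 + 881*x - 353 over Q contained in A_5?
The polynomial is irreducible of degree 5 over Q. Its discriminant is 8121314443264 = 2849792^2, a perfect square. A Galois group lies in the alternating group exactly when the discriminant is a square in Q, so the Galois group (C_5) is contained in A_5.

Yes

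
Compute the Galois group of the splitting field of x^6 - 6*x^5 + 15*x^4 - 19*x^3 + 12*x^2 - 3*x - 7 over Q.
6T9: S_3 x S_3

The polynomial f is an irreducible sextic over Q, so G = Gal(f/Q) is one of the 16 transitive subgroups 6T1, ..., 6T16 of S_6. The discriminant of f is 871199469, which is not a perfect square, so G is not contained in A_6. The transitive groups of degree 6 not contained in A_6 are: C_6 (6T1, order 6), S_3 (6T2, order 6), D_6 (6T3, order 12), C_3 x S_3 (6T5, order 18), A_4 x C_2 (6T6, order 24), S_4 (6T8, order 24), S_3 x S_3 (6T9, order 36), S_4 x C_2 (6T11, order 48), (S_3 x S_3) : C_2 (6T13, order 72), PGL(2,5) (6T14, order 120), S_6 (6T16, order 720). By Dedekind's theorem, for a prime p not dividing disc(f) the degrees of the irreducible factors of f mod p form the cycle type of an element of G. Factoring f modulo the 16 such primes p <= 67 (skipping 3, 7, 29, which divide the discriminant), each new pattern first appears at: mod 2: f = (x^6 + x^4 + x^3 + x + 1), pattern 6; mod 5: f = (x + 2)(x + 3)(x^2 + 3)(x^2 + 4x + 1), pattern 2+2+1+1; mod 13: f = (x + 6)(x + 7)(x + 10)(x^3 + 10x^2 + 3x + 8), pattern 3+1+1+1; mod 19: f = (x^2 + 2x + 7)(x^2 + 4x + 8)(x^2 + 7x + 7), pattern 2+2+2; mod 67: f = (x^3 + 64x^2 + 3x + 18)(x^3 + 64x^2 + 3x + 48), pattern 3+3. No other pattern occurs in this range, so the set of observed cycle types is {6, 2+2+1+1, 3+1+1+1, 2+2+2, 3+3}. The candidates containing elements of all these cycle types are S_3 x S_3 (6T9) of order 36, (S_3 x S_3) : C_2 (6T13) of order 72, S_6 (6T16) of order 720; the others are excluded. The observed types are precisely the cycle types that occur in S_3 x S_3 (6T9) (apart from the identity). Each of the other remaining candidates has further cycle types, and by the Chebotarev density theorem the matching factorization patterns would occur for a proportion of primes equal to their share of the group: (S_3 x S_3) : C_2 (6T13) additionally contains elements of type 4+2, 3+2+1, 2+1+1+1+1 (36 of its 72 elements, about 50% of primes); S_6 (6T16) additionally contains elements of type 5+1, 4+2, 4+1+1, 3+2+1, 2+1+1+1+1 (459 of its 720 elements, about 64% of primes). None of the 16 primes tested shows any such pattern (for each of these groups the chance of that is below 10^-4), which rules them out. Hence G = S_3 x S_3 (6T9), of order 36.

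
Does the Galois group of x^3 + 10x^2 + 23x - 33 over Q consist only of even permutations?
The polynomial is irreducible of degree 3 over Q. Its discriminant is -29791, which is not a perfect square. A Galois group lies in the alternating group exactly when the discriminant is a square in Q, so the Galois group (S_3) is not contained in A_3.

No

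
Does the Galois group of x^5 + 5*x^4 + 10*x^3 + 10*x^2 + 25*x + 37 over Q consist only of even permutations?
Yes

The polynomial is irreducible of degree 5 over Q. Its discriminant is 1024000000 = 32000^2, a perfect square. A Galois group lies in the alternating group exactly when the discriminant is a square in Q, so the Galois group (A_5) is contained in A_5.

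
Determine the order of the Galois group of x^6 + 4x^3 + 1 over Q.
The degree of the splitting field over Q equals the order of the Galois group, so first determine the group. The polynomial f is an irreducible sextic over Q, so G = Gal(f/Q) is one of the 16 transitive subgroups 6T1, ..., 6T16 of S_6. The discriminant of f is 1259712, which is not a perfect square, so G is not contained in A_6. The transitive groups of degree 6 not contained in A_6 are: C_6 (6T1, order 6), S_3 (6T2, order 6), D_6 (6T3, order 12), C_3 x S_3 (6T5, order 18), A_4 x C_2 (6T6, order 24), S_4 (6T8, order 24), S_3 x S_3 (6T9, order 36), S_4 x C_2 (6T11, order 48), (S_3 x S_3) : C_2 (6T13, order 72), PGL(2,5) (6T14, order 120), S_6 (6T16, order 720). By Dedekind's theorem, for a prime p not dividing disc(f) the degrees of the irreducible factors of f mod p form the cycle type of an element of G. Factoring f modulo the 79 such primes p <= 419 (skipping 2, 3, which divide the discriminant), each new pattern first appears at: mod 5: f = (x^6 + 4x^3 + 1), pattern 6; mod 7: f = (x^2 + 3x + 1)(x^2 + 5x + 2)(x^2 + 6x + 4), pattern 2+2+2; mod 11: f = (x + 2)(x + 6)(x^2 + 5x + 3)(x^2 + 9x + 4), pattern 2+2+1+1; mod 13: f = (x^3 + 6)(x^3 + 11), pattern 3+3; mod 97: f = (x + 18)(x + 27)(x + 31)(x + 48)(x + 72)(x + 95), pattern 1+1+1+1+1+1. No other pattern occurs in this range, so the set of observed cycle types is {6, 2+2+2, 2+2+1+1, 3+3, 1+1+1+1+1+1}. The candidates containing elements of all these cycle types are D_6 (6T3) of order 12, A_4 x C_2 (6T6) of order 24, S_3 x S_3 (6T9) of order 36, S_4 x C_2 (6T11) of order 48, (S_3 x S_3) : C_2 (6T13) of order 72, PGL(2,5) (6T14) of order 120, S_6 (6T16) of order 720; the others are excluded. The observed types are precisely the cycle types that occur in D_6 (6T3). Each of the other remaining candidates has further cycle types, and by the Chebotarev density theorem the matching factorization patterns would occur for a proportion of primes equal to their share of the group: A_4 x C_2 (6T6) additionally contains elements of type 2+1+1+1+1 (3 of its 24 elements, about 12% of primes); S_3 x S_3 (6T9) additionally contains elements of type 3+1+1+1 (4 of its 36 elements, about 11% of primes); S_4 x C_2 (6T11) additionally contains elements of type 4+2, 4+1+1, 2+1+1+1+1 (15 of its 48 elements, about 31% of primes); (S_3 x S_3) : C_2 (6T13) additionally contains elements of type 4+2, 3+2+1, 3+1+1+1, 2+1+1+1+1 (40 of its 72 elements, about 56% of primes); PGL(2,5) (6T14) additionally contains elements of type 5+1, 4+1+1 (54 of its 120 elements, about 45% of primes); S_6 (6T16) additionally contains elements of type 5+1, 4+2, 4+1+1, 3+2+1, 3+1+1+1, 2+1+1+1+1 (499 of its 720 elements, about 69% of primes). None of the 79 primes tested shows any such pattern (for each of these groups the chance of that is below 10^-4), which rules them out. Hence G = D_6 (6T3), of order 12. The Galois group D_6 (6T3) has order 12, so the splitting field has degree 12 over Q.

12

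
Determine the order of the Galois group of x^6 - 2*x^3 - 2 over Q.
The degree of the splitting field over Q equals the order of the Galois group, so first determine the group. The polynomial f is an irreducible sextic over Q, so G = Gal(f/Q) is one of the 16 transitive subgroups 6T1, ..., 6T16 of S_6. The discriminant of f is 5038848, which is not a perfect square, so G is not contained in A_6. The transitive groups of degree 6 not contained in A_6 are: C_6 (6T1, order 6), S_3 (6T2, order 6), D_6 (6T3, order 12), C_3 x S_3 (6T5, order 18), A_4 x C_2 (6T6, order 24), S_4 (6T8, order 24), S_3 x S_3 (6T9, order 36), S_4 x C_2 (6T11, order 48), (S_3 x S_3) : C_2 (6T13, order 72), PGL(2,5) (6T14, order 120), S_6 (6T16, order 720). By Dedekind's theorem, for a prime p not dividing disc(f) the degrees of the irreducible factors of f mod p form the cycle type of an element of G. Factoring f modulo the 23 such primes p <= 97 (skipping 2, 3, which divide the discriminant), each new pattern first appears at: mod 5: f = (x^6 + 3x^3 + 3), pattern 6; mod 11: f = (x + 3)(x + 5)(x^2 + 6x + 3)(x^2 + 8x + 9), pattern 2+2+1+1; mod 13: f = (x + 2)(x + 5)(x + 6)(x^3 + 3), pattern 3+1+1+1; mod 31: f = (x^2 + 8x + 24)(x^2 + 9x + 11)(x^2 + 14x + 27), pattern 2+2+2; mod 97: f = (x^3 + 9)(x^3 + 86), pattern 3+3. No other pattern occurs in this range, so the set of observed cycle types is {6, 2+2+1+1, 3+1+1+1, 2+2+2, 3+3}. The candidates containing elements of all these cycle types are S_3 x S_3 (6T9) of order 36, (S_3 x S_3) : C_2 (6T13) of order 72, S_6 (6T16) of order 720; the others are excluded. The observed types are precisely the cycle types that occur in S_3 x S_3 (6T9) (apart from the identity). Each of the other remaining candidates has further cycle types, and by the Chebotarev density theorem the matching factorization patterns would occur for a proportion of primes equal to their share of the group: (S_3 x S_3) : C_2 (6T13) additionally contains elements of type 4+2, 3+2+1, 2+1+1+1+1 (36 of its 72 elements, about 50% of primes); S_6 (6T16) additionally contains elements of type 5+1, 4+2, 4+1+1, 3+2+1, 2+1+1+1+1 (459 of its 720 elements, about 64% of primes). None of the 23 primes tested shows any such pattern (for each of these groups the chance of that is below 10^-4), which rules them out. Hence G = S_3 x S_3 (6T9), of order 36. The Galois group S_3 x S_3 (6T9) has order 36, so the splitting field has degree 36 over Q.

36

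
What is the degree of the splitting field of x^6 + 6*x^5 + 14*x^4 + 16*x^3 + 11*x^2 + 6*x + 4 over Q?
24

The degree of the splitting field over Q equals the order of the Galois group, so first determine the group. The polynomial f is an irreducible sextic over Q, so G = Gal(f/Q) is one of the 16 transitive subgroups 6T1, ..., 6T16 of S_6. The discriminant of f is -5120000, which is not a perfect square, so G is not contained in A_6. The transitive groups of degree 6 not contained in A_6 are: C_6 (6T1, order 6), S_3 (6T2, order 6), D_6 (6T3, order 12), C_3 x S_3 (6T5, order 18), A_4 x C_2 (6T6, order 24), S_4 (6T8, order 24), S_3 x S_3 (6T9, order 36), S_4 x C_2 (6T11, order 48), (S_3 x S_3) : C_2 (6T13, order 72), PGL(2,5) (6T14, order 120), S_6 (6T16, order 720). By Dedekind's theorem, for a prime p not dividing disc(f) the degrees of the irreducible factors of f mod p form the cycle type of an element of G. Factoring f modulo the 22 such primes p <= 89 (skipping 2, 5, which divide the discriminant), each new pattern first appears at: mod 3: f = (x^3 + x^2 + 2x + 1)(x^3 + 2x^2 + x + 1), pattern 3+3; mod 7: f = (x^2 + x + 6)(x^2 + 2x + 3)(x^2 + 3x + 1), pattern 2+2+2; mod 13: f = (x + 5)(x + 10)(x^4 + 4x^3 + 8x^2 + 8x + 11), pattern 4+1+1; mod 43: f = (x + 13)(x + 32)(x^2 + 2x + 5)(x^2 + 2x + 11), pattern 2+2+1+1. No other pattern occurs in this range, so the set of observed cycle types is {3+3, 2+2+2, 4+1+1, 2+2+1+1}. The candidates containing elements of all these cycle types are S_4 (6T8) of order 24, S_4 x C_2 (6T11) of order 48, PGL(2,5) (6T14) of order 120, S_6 (6T16) of order 720; the others are excluded. The observed types are precisely the cycle types that occur in S_4 (6T8) (apart from the identity). Each of the other remaining candidates has further cycle types, and by the Chebotarev density theorem the matching factorization patterns would occur for a proportion of primes equal to their share of the group: S_4 x C_2 (6T11) additionally contains elements of type 6, 4+2, 2+1+1+1+1 (17 of its 48 elements, about 35% of primes); PGL(2,5) (6T14) additionally contains elements of type 6, 5+1 (44 of its 120 elements, about 37% of primes); S_6 (6T16) additionally contains elements of type 6, 5+1, 4+2, 3+2+1, 3+1+1+1, 2+1+1+1+1 (529 of its 720 elements, about 73% of primes). None of the 22 primes tested shows any such pattern (for each of these groups the chance of that is below 10^-4), which rules them out. Hence G = S_4 (6T8), of order 24. The Galois group S_4 (6T8) has order 24, so the splitting field has degree 24 over Q.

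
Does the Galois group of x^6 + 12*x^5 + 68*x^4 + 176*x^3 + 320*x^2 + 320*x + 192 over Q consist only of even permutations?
The polynomial is irreducible of degree 6 over Q. Its discriminant is -7990769474338816, which is not a perfect square. A Galois group lies in the alternating group exactly when the discriminant is a square in Q, so the Galois group (S_4 x C_2) is not contained in A_6.

No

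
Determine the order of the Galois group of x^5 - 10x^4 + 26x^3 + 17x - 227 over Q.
120

The degree of the splitting field over Q equals the order of the Galois group, so first determine the group. The polynomial f is an irreducible quintic over Q, so G = Gal(f/Q) is a transitive subgroup of S_5: one of C_5 (5T1, order 5), D_5 (5T2, order 10), F_20 (5T3, order 20), A_5 (5T4, order 60) or S_5 (5T5, order 120). The discriminant of f is 163930301989, which is not a perfect square, so G is not contained in A_5. The transitive groups of degree 5 not contained in A_5 are: F_20 (5T3, order 20), S_5 (5T5, order 120). By Dedekind's theorem, for a prime p not dividing disc(f) the degrees of the irreducible factors of f mod p form the cycle type of an element of G. Factoring f modulo the first such prime p = 2, each new pattern first appears at: mod 2: f = (x^2 + x + 1)(x^3 + x^2 + 1), pattern 3+2. No other pattern occurs in this range, so the set of observed cycle types is {3+2}. Among the candidates above, the only group containing elements of all these cycle types is S_5 (5T5) — F_20 (5T3) lacks at least one of them. Hence G = S_5 (5T5), of order 120. The Galois group S_5 (5T5) has order 120, so the splitting field has degree 120 over Q.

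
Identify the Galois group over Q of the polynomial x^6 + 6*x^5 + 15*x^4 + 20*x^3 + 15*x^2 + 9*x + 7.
(S_3 x S_3) : C_2

The polynomial f is an irreducible sextic over Q, so G = Gal(f/Q) is one of the 16 transitive subgroups 6T1, ..., 6T16 of S_6. The discriminant of f is -9059283, which is not a perfect square, so G is not contained in A_6. The transitive groups of degree 6 not contained in A_6 are: C_6 (6T1, order 6), S_3 (6T2, order 6), D_6 (6T3, order 12), C_3 x S_3 (6T5, order 18), A_4 x C_2 (6T6, order 24), S_4 (6T8, order 24), S_3 x S_3 (6T9, order 36), S_4 x C_2 (6T11, order 48), (S_3 x S_3) : C_2 (6T13, order 72), PGL(2,5) (6T14, order 120), S_6 (6T16, order 720). By Dedekind's theorem, for a prime p not dividing disc(f) the degrees of the irreducible factors of f mod p form the cycle type of an element of G. Factoring f modulo the 28 such primes p <= 127 (skipping 3, 17, 43, which divide the discriminant), each new pattern first appears at: mod 2: f = (x^6 + x^4 + x^2 + x + 1), pattern 6; mod 7: f = (x)(x^2 + 5x + 3)(x^3 + x^2 + 3), pattern 3+2+1; mod 11: f = (x^2 + 4x + 5)(x^4 + 2x^3 + 2x^2 + 2x + 8), pattern 4+2; mod 13: f = (x + 6)(x + 11)(x^2 + 3x + 5)(x^2 + 12x + 4), pattern 2+2+1+1; mod 61: f = (x + 3)(x + 5)(x + 11)(x + 22)(x^2 + 26x + 14), pattern 2+1+1+1+1; mod 97: f = (x + 11)(x + 13)(x + 50)(x^3 + 29x^2 + 18x + 24), pattern 3+1+1+1; mod 113: f = (x^2 + 6x + 15)(x^2 + 47x + 38)(x^2 + 66x + 24), pattern 2+2+2; mod 127: f = (x^3 + 42x^2 + 99x + 37)(x^3 + 91x^2 + 31x + 86), pattern 3+3. No other pattern occurs in this range, so the set of observed cycle types is {6, 3+2+1, 4+2, 2+2+1+1, 2+1+1+1+1, 3+1+1+1, 2+2+2, 3+3}. The candidates containing elements of all these cycle types are (S_3 x S_3) : C_2 (6T13) of order 72, S_6 (6T16) of order 720; the others are excluded. The observed types are precisely the cycle types that occur in (S_3 x S_3) : C_2 (6T13) (apart from the identity). Each of the other remaining candidates has further cycle types, and by the Chebotarev density theorem the matching factorization patterns would occur for a proportion of primes equal to their share of the group: S_6 (6T16) additionally contains elements of type 5+1, 4+1+1 (234 of its 720 elements, about 32% of primes). None of the 28 primes tested shows any such pattern (for each of these groups the chance of that is below 10^-4), which rules them out. Hence G = (S_3 x S_3) : C_2 (6T13), of order 72.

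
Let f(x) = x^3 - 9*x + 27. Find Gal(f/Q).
S_3

The polynomial is an irreducible cubic over Q and its discriminant is -16767, which is not a perfect square. For an irreducible cubic, a non-square discriminant gives Galois group S_3.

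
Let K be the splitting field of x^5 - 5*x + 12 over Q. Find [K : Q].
The degree of the splitting field over Q equals the order of the Galois group, so first determine the group. The polynomial f is an irreducible quintic over Q, so G = Gal(f/Q) is a transitive subgroup of S_5: one of C_5 (5T1, order 5), D_5 (5T2, order 10), F_20 (5T3, order 20), A_5 (5T4, order 60) or S_5 (5T5, order 120). The discriminant of f is 64000000 = 8000^2, a perfect square, so G is contained in A_5. The transitive groups of degree 5 contained in A_5 are: C_5 (5T1, order 5), D_5 (5T2, order 10), A_5 (5T4, order 60). By Dedekind's theorem, for a prime p not dividing disc(f) the degrees of the irreducible factors of f mod p form the cycle type of an element of G. Factoring f modulo the 23 such primes p <= 97 (skipping 2, 5, which divide the discriminant), each new pattern first appears at: mod 3: f = (x)(x^2 + x + 2)(x^2 + 2x + 2), pattern 2+2+1; mod 7: f = (x^5 + 2x + 5), pattern 5. No other pattern occurs in this range, so the set of observed cycle types is {2+2+1, 5}. The candidates containing elements of all these cycle types are D_5 (5T2) of order 10, A_5 (5T4) of order 60; the others are excluded. The observed types are precisely the cycle types that occur in D_5 (5T2) (apart from the identity). Each of the other remaining candidates has further cycle types, and by the Chebotarev density theorem the matching factorization patterns would occur for a proportion of primes equal to their share of the group: A_5 (5T4) additionally contains elements of type 3+1+1 (20 of its 60 elements, about 33% of primes). None of the 23 primes tested shows any such pattern (for each of these groups the chance of that is below 10^-4), which rules them out. Hence G = D_5 (5T2), of order 10. The Galois group D_5 (5T2) has order 10, so the splitting field has degree 10 over Q.

10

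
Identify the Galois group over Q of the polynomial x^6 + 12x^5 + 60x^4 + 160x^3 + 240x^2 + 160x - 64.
The polynomial f is an irreducible sextic over Q, so G = Gal(f/Q) is one of the 16 transitive subgroups 6T1, ..., 6T16 of S_6. The discriminant of f is 53451941740544, which is not a perfect square, so G is not contained in A_6. The transitive groups of degree 6 not contained in A_6 are: C_6 (6T1, order 6), S_3 (6T2, order 6), D_6 (6T3, order 12), C_3 x S_3 (6T5, order 18), A_4 x C_2 (6T6, order 24), S_4 (6T8, order 24), S_3 x S_3 (6T9, order 36), S_4 x C_2 (6T11, order 48), (S_3 x S_3) : C_2 (6T13, order 72), PGL(2,5) (6T14, order 120), S_6 (6T16, order 720). By Dedekind's theorem, for a prime p not dividing disc(f) the degrees of the irreducible factors of f mod p form the cycle type of an element of G. Factoring f modulo the 3 such primes p <= 7 (skipping 2, which divides the discriminant), each new pattern first appears at: mod 3: f = (x^6 + x^3 + x + 2), pattern 6; mod 5: f = (x + 1)(x^5 + x^4 + 4x^3 + x^2 + 4x + 1), pattern 5+1; mod 7: f = (x^2 + x + 6)(x^4 + 4x^3 + x^2 + 2x + 1), pattern 4+2. No other pattern occurs in this range, so the set of observed cycle types is {6, 5+1, 4+2}. Among the candidates above, the only group containing elements of all these cycle types is S_6 (6T16); every other candidate lacks at least one of them. Hence G = S_6 (6T16), of order 720.

S_6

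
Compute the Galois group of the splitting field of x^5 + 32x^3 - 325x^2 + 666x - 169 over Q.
D_5, the dihedral group of order 10

The polynomial f is an irreducible quintic over Q, so G = Gal(f/Q) is a transitive subgroup of S_5: one of C_5 (5T1, order 5), D_5 (5T2, order 10), F_20 (5T3, order 20), A_5 (5T4, order 60) or S_5 (5T5, order 120). The discriminant of f is 553812867166441 = 23533229^2, a perfect square, so G is contained in A_5. The transitive groups of degree 5 contained in A_5 are: C_5 (5T1, order 5), D_5 (5T2, order 10), A_5 (5T4, order 60). By Dedekind's theorem, for a prime p not dividing disc(f) the degrees of the irreducible factors of f mod p form the cycle type of an element of G. Factoring f modulo the 23 such primes p <= 101 (skipping 19, 47, 73, which divide the discriminant), each new pattern first appears at: mod 2: f = (x^5 + x^2 + 1), pattern 5; mod 5: f = (x + 4)(x^2 + 2x + 4)(x^2 + 4x + 1), pattern 2+2+1; mod 83: f = (x + 19)(x + 24)(x + 57)(x + 73)(x + 76), pattern 1+1+1+1+1. No other pattern occurs in this range, so the set of observed cycle types is {5, 2+2+1, 1+1+1+1+1}. The candidates containing elements of all these cycle types are D_5 (5T2) of order 10, A_5 (5T4) of order 60; the others are excluded. The observed types are precisely the cycle types that occur in D_5 (5T2). Each of the other remaining candidates has further cycle types, and by the Chebotarev density theorem the matching factorization patterns would occur for a proportion of primes equal to their share of the group: A_5 (5T4) additionally contains elements of type 3+1+1 (20 of its 60 elements, about 33% of primes). None of the 23 primes tested shows any such pattern (for each of these groups the chance of that is below 10^-4), which rules them out. Hence G = D_5 (5T2), of order 10.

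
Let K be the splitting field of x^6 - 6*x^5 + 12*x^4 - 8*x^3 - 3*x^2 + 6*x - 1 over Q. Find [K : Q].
24

The degree of the splitting field over Q equals the order of the Galois group, so first determine the group. The polynomial f is an irreducible sextic over Q, so G = Gal(f/Q) is one of the 16 transitive subgroups 6T1, ..., 6T16 of S_6. The discriminant of f is -419904, which is not a perfect square, so G is not contained in A_6. The transitive groups of degree 6 not contained in A_6 are: C_6 (6T1, order 6), S_3 (6T2, order 6), D_6 (6T3, order 12), C_3 x S_3 (6T5, order 18), A_4 x C_2 (6T6, order 24), S_4 (6T8, order 24), S_3 x S_3 (6T9, order 36), S_4 x C_2 (6T11, order 48), (S_3 x S_3) : C_2 (6T13, order 72), PGL(2,5) (6T14, order 120), S_6 (6T16, order 720). By Dedekind's theorem, for a prime p not dividing disc(f) the degrees of the irreducible factors of f mod p form the cycle type of an element of G. Factoring f modulo the 33 such primes p <= 149 (skipping 2, 3, which divide the discriminant), each new pattern first appears at: mod 5: f = (x^3 + x^2 + 4x + 1)(x^3 + 3x^2 + 4), pattern 3+3; mod 7: f = (x^6 + x^5 + 5x^4 + 6x^3 + 4x^2 + 6x + 6), pattern 6; mod 17: f = (x + 1)(x + 14)(x^2 + 15x + 7)(x^2 + 15x + 13), pattern 2+2+1+1; mod 19: f = (x + 5)(x + 6)(x + 11)(x + 12)(x^2 + 17x + 7), pattern 2+1+1+1+1; mod 71: f = (x^2 + 69x + 41)(x^2 + 69x + 46)(x^2 + 69x + 55), pattern 2+2+2. No other pattern occurs in this range, so the set of observed cycle types is {3+3, 6, 2+2+1+1, 2+1+1+1+1, 2+2+2}. The candidates containing elements of all these cycle types are A_4 x C_2 (6T6) of order 24, S_4 x C_2 (6T11) of order 48, (S_3 x S_3) : C_2 (6T13) of order 72, S_6 (6T16) of order 720; the others are excluded. The observed types are precisely the cycle types that occur in A_4 x C_2 (6T6) (apart from the identity). Each of the other remaining candidates has further cycle types, and by the Chebotarev density theorem the matching factorization patterns would occur for a proportion of primes equal to their share of the group: S_4 x C_2 (6T11) additionally contains elements of type 4+2, 4+1+1 (12 of its 48 elements, about 25% of primes); (S_3 x S_3) : C_2 (6T13) additionally contains elements of type 4+2, 3+2+1, 3+1+1+1 (34 of its 72 elements, about 47% of primes); S_6 (6T16) additionally contains elements of type 5+1, 4+2, 4+1+1, 3+2+1, 3+1+1+1 (484 of its 720 elements, about 67% of primes). None of the 33 primes tested shows any such pattern (for each of these groups the chance of that is below 10^-4), which rules them out. Hence G = A_4 x C_2 (6T6), of order 24. The Galois group A_4 x C_2 (6T6) has order 24, so the splitting field has degree 24 over Q.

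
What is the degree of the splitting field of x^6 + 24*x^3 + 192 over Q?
18

The degree of the splitting field over Q equals the order of the Galois group, so first determine the group. The polynomial f is an irreducible sextic over Q, so G = Gal(f/Q) is one of the 16 transitive subgroups 6T1, ..., 6T16 of S_6. The discriminant of f is -190210142896128, which is not a perfect square, so G is not contained in A_6. The transitive groups of degree 6 not contained in A_6 are: C_6 (6T1, order 6), S_3 (6T2, order 6), D_6 (6T3, order 12), C_3 x S_3 (6T5, order 18), A_4 x C_2 (6T6, order 24), S_4 (6T8, order 24), S_3 x S_3 (6T9, order 36), S_4 x C_2 (6T11, order 48), (S_3 x S_3) : C_2 (6T13, order 72), PGL(2,5) (6T14, order 120), S_6 (6T16, order 720). By Dedekind's theorem, for a prime p not dividing disc(f) the degrees of the irreducible factors of f mod p form the cycle type of an element of G. Factoring f modulo the 33 such primes p <= 149 (skipping 2, 3, which divide the discriminant), each new pattern first appears at: mod 5: f = (x^6 + 4x^3 + 2), pattern 6; mod 7: f = (x + 3)(x + 5)(x + 6)(x^3 + 4), pattern 3+1+1+1; mod 17: f = (x^2 + 9x + 11)(x^2 + 10x + 11)(x^2 + 15x + 11), pattern 2+2+2; mod 19: f = (x^3 + 9)(x^3 + 15), pattern 3+3; mod 73: f = (x + 11)(x + 13)(x + 15)(x + 29)(x + 31)(x + 47), pattern 1+1+1+1+1+1. No other pattern occurs in this range, so the set of observed cycle types is {6, 3+1+1+1, 2+2+2, 3+3, 1+1+1+1+1+1}. The candidates containing elements of all these cycle types are C_3 x S_3 (6T5) of order 18, S_3 x S_3 (6T9) of order 36, (S_3 x S_3) : C_2 (6T13) of order 72, S_6 (6T16) of order 720; the others are excluded. The observed types are precisely the cycle types that occur in C_3 x S_3 (6T5). Each of the other remaining candidates has further cycle types, and by the Chebotarev density theorem the matching factorization patterns would occur for a proportion of primes equal to their share of the group: S_3 x S_3 (6T9) additionally contains elements of type 2+2+1+1 (9 of its 36 elements, about 25% of primes); (S_3 x S_3) : C_2 (6T13) additionally contains elements of type 4+2, 3+2+1, 2+2+1+1, 2+1+1+1+1 (45 of its 72 elements, about 62% of primes); S_6 (6T16) additionally contains elements of type 5+1, 4+2, 4+1+1, 3+2+1, 2+2+1+1, 2+1+1+1+1 (504 of its 720 elements, about 70% of primes). None of the 33 primes tested shows any such pattern (for each of these groups the chance of that is below 10^-4), which rules them out. Hence G = C_3 x S_3 (6T5), of order 18. The Galois group C_3 x S_3 (6T5) has order 18, so the splitting field has degree 18 over Q.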